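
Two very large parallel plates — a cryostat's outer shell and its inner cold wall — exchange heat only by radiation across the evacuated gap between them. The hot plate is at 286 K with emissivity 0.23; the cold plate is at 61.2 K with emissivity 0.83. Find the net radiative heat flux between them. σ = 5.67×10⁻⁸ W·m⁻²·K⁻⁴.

For two infinite grey parallel plates, q = σ(T₁⁴ − T₂⁴)/(1/ε₁ + 1/ε₂ − 1).
T₁⁴ − T₂⁴ = 6.691×10⁹ − 1.403×10⁷ = 6.677×10⁹ K⁴.
1/ε₁ + 1/ε₂ − 1 = 4.348 + 1.205 − 1 = 4.553.
q = 5.67×10⁻⁸ × 6.677×10⁹ / 4.553.

q ≈ 83.2 W/m²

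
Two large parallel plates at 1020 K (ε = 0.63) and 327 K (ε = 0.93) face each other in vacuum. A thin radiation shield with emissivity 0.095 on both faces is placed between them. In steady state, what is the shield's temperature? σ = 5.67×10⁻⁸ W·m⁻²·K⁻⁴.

T_s ≈ 855 K

In steady state the net flux on the hot side equals that on the cold side.
σ(T₁⁴−T_s⁴)/D₁ = σ(T_s⁴−T₂⁴)/D₂, with D₁ = 1/ε₁+1/ε_s−1 = 11.11, D₂ = 1/ε_s+1/ε₂−1 = 10.60.
Solve for T_s⁴: T_s⁴ = (D₂·T₁⁴ + D₁·T₂⁴)/(D₁+D₂) = 5.343×10¹¹ K⁴.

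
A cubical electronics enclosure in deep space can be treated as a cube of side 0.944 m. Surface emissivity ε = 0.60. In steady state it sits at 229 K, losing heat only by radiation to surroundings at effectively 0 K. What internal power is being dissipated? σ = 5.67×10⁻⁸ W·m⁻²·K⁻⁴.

Steady state: P = εσA T⁴.
A = 6L² = 5.347 m²; T⁴ = (229)⁴ = 2.750×10⁹ K⁴.
P = 0.60 × 5.67×10⁻⁸ × 5.347 × 2.750×10⁹.

P ≈ 500 W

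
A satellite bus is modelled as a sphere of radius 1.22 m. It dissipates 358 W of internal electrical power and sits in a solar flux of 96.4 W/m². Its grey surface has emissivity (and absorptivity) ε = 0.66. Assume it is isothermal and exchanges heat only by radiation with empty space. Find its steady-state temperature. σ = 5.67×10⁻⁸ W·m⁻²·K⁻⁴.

At steady state, absorbed solar power + internal power = radiated power.
Absorbed: α·S·A_cross = 0.66·96.4·4.676 = 297.5 W (cross-section πr²).
Total input = 297.5 + 358 = 655.5 W.
Radiated: εσ·A_surf·T⁴ with A_surf = 4πr² = 18.70 m².
T⁴ = 655.5/(0.66·5.67×10⁻⁸·18.70) = 9.365×10⁸ K⁴.

T ≈ 175 K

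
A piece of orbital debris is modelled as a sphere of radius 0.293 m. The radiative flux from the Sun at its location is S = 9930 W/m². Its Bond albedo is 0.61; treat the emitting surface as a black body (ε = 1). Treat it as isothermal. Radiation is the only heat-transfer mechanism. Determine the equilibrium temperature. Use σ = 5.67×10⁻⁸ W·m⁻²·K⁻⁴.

T ≈ 361 K

At equilibrium, absorbed power = emitted power.
Absorbing cross-section = πr² = 0.2697 m²; emitting surface = 4πr² = 1.079 m² (ratio 4).
(1−a)S·A_cross = εσ·A_surf·T⁴  ⇒  T⁴ = (1−a)S/(4σ).
T⁴ = 0.390·9930/(4·5.67×10⁻⁸) = 1.708×10¹⁰ K⁴.
T = (1.708×10¹⁰)^(1/4).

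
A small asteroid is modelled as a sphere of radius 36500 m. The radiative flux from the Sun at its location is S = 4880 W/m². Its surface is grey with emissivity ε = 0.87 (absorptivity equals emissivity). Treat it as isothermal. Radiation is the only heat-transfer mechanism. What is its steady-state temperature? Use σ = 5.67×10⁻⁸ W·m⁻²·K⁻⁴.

At equilibrium, absorbed power = emitted power.
Absorbing cross-section = πr² = 4.185×10⁹ m²; emitting surface = 4πr² = 1.674×10¹⁰ m² (ratio 4).
εS·A_cross = εσ·A_surf·T⁴  ⇒  T⁴ = S/(4σ)   (ε cancels).
T⁴ = 4880/(4·5.67×10⁻⁸) = 2.152×10¹⁰ K⁴.
T = (2.152×10¹⁰)^(1/4).

T ≈ 383 K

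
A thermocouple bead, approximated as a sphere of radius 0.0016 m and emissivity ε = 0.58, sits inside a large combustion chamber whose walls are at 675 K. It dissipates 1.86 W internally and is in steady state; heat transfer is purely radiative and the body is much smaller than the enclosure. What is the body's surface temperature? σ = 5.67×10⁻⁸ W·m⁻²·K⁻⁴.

For a small grey body in a large enclosure, net radiated power = εσA(T⁴ − T_w⁴).
Steady state: P = εσA(T⁴ − T_w⁴) with A = 4πr² = 3.217×10⁻⁵ m².
T⁴ = P/(εσA) + T_w⁴ = 1.86/(0.58·5.67×10⁻⁸·3.217×10⁻⁵) + (675)⁴
    = 1.758×10¹² + 2.076×10¹¹ = 1.966×10¹² K⁴.

T ≈ 1180 K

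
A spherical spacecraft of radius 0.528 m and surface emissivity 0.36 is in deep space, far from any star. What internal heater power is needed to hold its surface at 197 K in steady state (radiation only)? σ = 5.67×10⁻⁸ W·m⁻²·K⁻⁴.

P = εσ·4πr²·T⁴.
4πr² = 3.503 m²; T⁴ = 1.506×10⁹ K⁴.
P = 0.36·5.67×10⁻⁸·3.503·1.506×10⁹.

P ≈ 108 W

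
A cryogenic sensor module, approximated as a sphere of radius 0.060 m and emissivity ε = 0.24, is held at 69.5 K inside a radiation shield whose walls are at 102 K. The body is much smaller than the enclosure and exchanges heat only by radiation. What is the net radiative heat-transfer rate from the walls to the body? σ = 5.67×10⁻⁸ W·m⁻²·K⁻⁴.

P_net ≈ 0.0523 W

For a small grey body in a large enclosure: P_net = εσA(T_body⁴ − T_wall⁴).
A = 4πr² = 0.04524 m²; T_body⁴ − T_wall⁴ = 2.333×10⁷ − 1.082×10⁸ = -8.491×10⁷ K⁴.
|P_net| = 0.24·5.67×10⁻⁸·0.04524·8.491×10⁷.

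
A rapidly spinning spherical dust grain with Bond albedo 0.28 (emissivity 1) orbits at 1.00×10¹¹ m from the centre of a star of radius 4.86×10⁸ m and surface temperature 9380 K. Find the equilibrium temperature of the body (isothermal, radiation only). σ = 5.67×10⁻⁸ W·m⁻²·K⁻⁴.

The star's surface emits σT_*⁴; at distance d the flux is S = σT_*⁴(R_*/d)².
S = 5.67×10⁻⁸·(9380)⁴·(4.86×10⁸/1.00×10¹¹)² = 10370 W/m².
For an isothermal sphere T⁴ = (1−a)S/(4σ) = 3.291×10¹⁰ K⁴.

T ≈ 426 K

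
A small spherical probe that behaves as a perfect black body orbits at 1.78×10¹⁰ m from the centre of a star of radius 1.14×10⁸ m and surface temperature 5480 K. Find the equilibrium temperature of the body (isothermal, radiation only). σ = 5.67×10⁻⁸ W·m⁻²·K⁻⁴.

The star's surface emits σT_*⁴; at distance d the flux is S = σT_*⁴(R_*/d)².
S = 5.67×10⁻⁸·(5480)⁴·(1.14×10⁸/1.78×10¹⁰)² = 2097 W/m².
For an isothermal sphere T⁴ = (1−a)S/(4σ) = 9.248×10⁹ K⁴.

T ≈ 310 K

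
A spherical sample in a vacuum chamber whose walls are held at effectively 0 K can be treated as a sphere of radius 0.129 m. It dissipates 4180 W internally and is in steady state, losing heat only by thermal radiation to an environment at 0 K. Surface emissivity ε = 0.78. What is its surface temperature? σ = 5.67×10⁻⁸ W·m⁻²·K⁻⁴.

Steady state: internal power = radiated power, P = εσA T⁴.
Radiating area A = 4πr² = 0.2091 m².
T⁴ = P/(εσA) = 4180/(0.78·5.67×10⁻⁸·0.2091) = 4.520×10¹¹ K⁴.
T = (4.520×10¹¹)^(1/4).

T ≈ 820 K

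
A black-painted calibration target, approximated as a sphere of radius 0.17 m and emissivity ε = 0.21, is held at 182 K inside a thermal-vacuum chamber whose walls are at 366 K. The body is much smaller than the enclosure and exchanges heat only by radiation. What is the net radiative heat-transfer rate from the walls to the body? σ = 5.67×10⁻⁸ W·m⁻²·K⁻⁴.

P_net ≈ 72.9 W

For a small grey body in a large enclosure: P_net = εσA(T_body⁴ − T_wall⁴).
A = 4πr² = 0.3632 m²; T_body⁴ − T_wall⁴ = 1.097×10⁹ − 1.794×10¹⁰ = -1.685×10¹⁰ K⁴.
|P_net| = 0.21·5.67×10⁻⁸·0.3632·1.685×10¹⁰.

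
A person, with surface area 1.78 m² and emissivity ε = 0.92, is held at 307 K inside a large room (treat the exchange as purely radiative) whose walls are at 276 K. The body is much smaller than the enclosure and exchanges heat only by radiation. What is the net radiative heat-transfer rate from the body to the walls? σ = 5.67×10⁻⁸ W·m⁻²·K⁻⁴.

P_net ≈ 286 W

For a small grey body in a large enclosure: P_net = εσA(T_body⁴ − T_wall⁴).
A = 1.78 m²; T_body⁴ − T_wall⁴ = 8.883×10⁹ − 5.803×10⁹ = 3.080×10⁹ K⁴.
|P_net| = 0.92·5.67×10⁻⁸·1.780·3.080×10⁹.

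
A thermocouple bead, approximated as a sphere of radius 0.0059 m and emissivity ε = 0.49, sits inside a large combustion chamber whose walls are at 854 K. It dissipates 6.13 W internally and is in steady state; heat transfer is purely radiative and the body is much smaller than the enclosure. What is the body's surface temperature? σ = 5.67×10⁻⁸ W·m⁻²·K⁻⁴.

T ≈ 1010 K

For a small grey body in a large enclosure, net radiated power = εσA(T⁴ − T_w⁴).
Steady state: P = εσA(T⁴ − T_w⁴) with A = 4πr² = 4.374×10⁻⁴ m².
T⁴ = P/(εσA) + T_w⁴ = 6.13/(0.49·5.67×10⁻⁸·4.374×10⁻⁴) + (854)⁴
    = 5.044×10¹¹ + 5.319×10¹¹ = 1.036×10¹² K⁴.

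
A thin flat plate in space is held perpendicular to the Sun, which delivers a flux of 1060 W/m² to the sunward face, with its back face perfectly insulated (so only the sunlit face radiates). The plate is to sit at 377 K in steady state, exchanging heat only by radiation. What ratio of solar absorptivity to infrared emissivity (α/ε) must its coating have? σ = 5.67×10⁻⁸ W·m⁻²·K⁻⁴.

α/ε ≈ 1.08

Balance: αS·A = εσ·1A·T⁴ ⇒ α/ε = σT⁴/S.
α/ε = 5.67×10⁻⁸·(377)⁴/1060 = 5.67×10⁻⁸·2.020×10¹⁰/1060.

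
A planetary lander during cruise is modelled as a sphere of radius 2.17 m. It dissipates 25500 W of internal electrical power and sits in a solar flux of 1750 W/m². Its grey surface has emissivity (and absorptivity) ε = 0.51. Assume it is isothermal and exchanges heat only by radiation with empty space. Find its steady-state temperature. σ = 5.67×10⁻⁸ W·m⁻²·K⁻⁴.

At steady state, absorbed solar power + internal power = radiated power.
Absorbed: α·S·A_cross = 0.51·1750·14.79 = 13200 W (cross-section πr²).
Total input = 13200 + 25500 = 38700 W.
Radiated: εσ·A_surf·T⁴ with A_surf = 4πr² = 59.17 m².
T⁴ = 38700/(0.51·5.67×10⁻⁸·59.17) = 2.262×10¹⁰ K⁴.

T ≈ 388 K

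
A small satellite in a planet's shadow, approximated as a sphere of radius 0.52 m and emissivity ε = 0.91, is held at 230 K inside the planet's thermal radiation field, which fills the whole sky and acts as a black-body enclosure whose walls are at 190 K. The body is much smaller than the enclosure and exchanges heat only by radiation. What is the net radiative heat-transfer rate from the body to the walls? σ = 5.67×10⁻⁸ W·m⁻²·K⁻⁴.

For a small grey body in a large enclosure: P_net = εσA(T_body⁴ − T_wall⁴).
A = 4πr² = 3.398 m²; T_body⁴ − T_wall⁴ = 2.798×10⁹ − 1.303×10⁹ = 1.495×10⁹ K⁴.
|P_net| = 0.91·5.67×10⁻⁸·3.398·1.495×10⁹.

P_net ≈ 262 W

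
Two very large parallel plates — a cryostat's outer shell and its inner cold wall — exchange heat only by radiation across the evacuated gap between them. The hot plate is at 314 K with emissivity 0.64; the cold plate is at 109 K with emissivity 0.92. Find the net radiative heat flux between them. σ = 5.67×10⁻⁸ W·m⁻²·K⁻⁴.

For two infinite grey parallel plates, q = σ(T₁⁴ − T₂⁴)/(1/ε₁ + 1/ε₂ − 1).
T₁⁴ − T₂⁴ = 9.721×10⁹ − 1.412×10⁸ = 9.580×10⁹ K⁴.
1/ε₁ + 1/ε₂ − 1 = 1.562 + 1.087 − 1 = 1.649.
q = 5.67×10⁻⁸ × 9.580×10⁹ / 1.649.

q ≈ 329 W/m²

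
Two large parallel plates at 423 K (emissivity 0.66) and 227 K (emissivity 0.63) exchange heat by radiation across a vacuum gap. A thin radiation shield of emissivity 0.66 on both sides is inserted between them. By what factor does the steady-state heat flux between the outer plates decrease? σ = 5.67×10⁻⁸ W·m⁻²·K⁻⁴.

Without shield: q₀ = σΔ(T⁴)/(1/ε₁+1/ε₂−1) with denominator 2.102.
With shield the two gaps are in series; the resistances add: (1/ε₁+1/ε_s−1)+(1/ε_s+1/ε₂−1) = 2.030+2.102 = 4.133.
Heat-flux ratio q₀/q = 4.133/2.102.

factor ≈ 1.97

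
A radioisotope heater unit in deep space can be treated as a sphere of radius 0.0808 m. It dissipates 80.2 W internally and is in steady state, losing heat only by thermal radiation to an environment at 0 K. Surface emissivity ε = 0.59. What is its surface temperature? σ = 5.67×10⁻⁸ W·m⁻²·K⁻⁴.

Steady state: internal power = radiated power, P = εσA T⁴.
Radiating area A = 4πr² = 0.08204 m².
T⁴ = P/(εσA) = 80.2/(0.59·5.67×10⁻⁸·0.08204) = 2.922×10¹⁰ K⁴.
T = (2.922×10¹⁰)^(1/4).

T ≈ 413 K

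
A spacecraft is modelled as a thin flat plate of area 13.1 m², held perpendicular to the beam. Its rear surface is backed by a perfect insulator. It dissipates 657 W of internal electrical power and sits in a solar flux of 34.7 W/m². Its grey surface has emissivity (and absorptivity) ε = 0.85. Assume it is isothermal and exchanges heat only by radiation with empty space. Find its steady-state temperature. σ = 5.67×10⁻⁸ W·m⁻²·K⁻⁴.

At steady state, absorbed solar power + internal power = radiated power.
Absorbed: α·S·A_cross = 0.85·34.7·13.10 = 386.4 W (cross-section A).
Total input = 386.4 + 657 = 1043 W.
Radiated: εσ·A_surf·T⁴ with A_surf = A = 13.10 m².
T⁴ = 1043/(0.85·5.67×10⁻⁸·13.10) = 1.653×10⁹ K⁴.

T ≈ 202 K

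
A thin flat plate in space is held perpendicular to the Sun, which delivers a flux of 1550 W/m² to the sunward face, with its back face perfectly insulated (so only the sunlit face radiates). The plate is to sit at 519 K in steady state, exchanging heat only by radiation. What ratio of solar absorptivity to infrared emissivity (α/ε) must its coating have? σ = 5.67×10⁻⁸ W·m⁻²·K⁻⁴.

Balance: αS·A = εσ·1A·T⁴ ⇒ α/ε = σT⁴/S.
α/ε = 5.67×10⁻⁸·(519)⁴/1550 = 5.67×10⁻⁸·7.256×10¹⁰/1550.

α/ε ≈ 2.65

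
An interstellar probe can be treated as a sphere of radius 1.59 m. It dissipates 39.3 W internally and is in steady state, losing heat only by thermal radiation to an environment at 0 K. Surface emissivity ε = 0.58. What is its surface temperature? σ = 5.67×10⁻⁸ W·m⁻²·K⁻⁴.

T ≈ 78.3 K

Steady state: internal power = radiated power, P = εσA T⁴.
Radiating area A = 4πr² = 31.77 m².
T⁴ = P/(εσA) = 39.3/(0.58·5.67×10⁻⁸·31.77) = 3.762×10⁷ K⁴.
T = (3.762×10⁷)^(1/4).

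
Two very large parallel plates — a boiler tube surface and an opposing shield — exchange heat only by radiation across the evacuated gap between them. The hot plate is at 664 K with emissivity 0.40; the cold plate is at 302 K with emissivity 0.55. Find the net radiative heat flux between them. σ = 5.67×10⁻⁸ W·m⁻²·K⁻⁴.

For two infinite grey parallel plates, q = σ(T₁⁴ − T₂⁴)/(1/ε₁ + 1/ε₂ − 1).
T₁⁴ − T₂⁴ = 1.944×10¹¹ − 8.318×10⁹ = 1.861×10¹¹ K⁴.
1/ε₁ + 1/ε₂ − 1 = 2.500 + 1.818 − 1 = 3.318.
q = 5.67×10⁻⁸ × 1.861×10¹¹ / 3.318.

q ≈ 3180 W/m²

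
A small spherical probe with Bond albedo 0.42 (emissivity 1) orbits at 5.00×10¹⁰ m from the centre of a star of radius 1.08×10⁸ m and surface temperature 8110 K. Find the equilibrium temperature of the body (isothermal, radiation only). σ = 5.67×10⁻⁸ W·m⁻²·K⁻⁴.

T ≈ 233 K

The star's surface emits σT_*⁴; at distance d the flux is S = σT_*⁴(R_*/d)².
S = 5.67×10⁻⁸·(8110)⁴·(1.08×10⁸/5.00×10¹⁰)² = 1144 W/m².
For an isothermal sphere T⁴ = (1−a)S/(4σ) = 2.927×10⁹ K⁴.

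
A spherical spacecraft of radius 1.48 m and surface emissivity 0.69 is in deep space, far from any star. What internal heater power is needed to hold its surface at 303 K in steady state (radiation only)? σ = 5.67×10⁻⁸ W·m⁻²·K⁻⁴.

P ≈ 9080 W

P = εσ·4πr²·T⁴.
4πr² = 27.53 m²; T⁴ = 8.429×10⁹ K⁴.
P = 0.69·5.67×10⁻⁸·27.53·8.429×10⁹.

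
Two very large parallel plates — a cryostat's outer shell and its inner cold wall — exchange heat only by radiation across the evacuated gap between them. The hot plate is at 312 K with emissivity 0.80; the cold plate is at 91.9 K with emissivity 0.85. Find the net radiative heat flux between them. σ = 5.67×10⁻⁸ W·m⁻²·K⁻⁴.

q ≈ 374 W/m²

For two infinite grey parallel plates, q = σ(T₁⁴ − T₂⁴)/(1/ε₁ + 1/ε₂ − 1).
T₁⁴ − T₂⁴ = 9.476×10⁹ − 7.133×10⁷ = 9.405×10⁹ K⁴.
1/ε₁ + 1/ε₂ − 1 = 1.250 + 1.176 − 1 = 1.426.
q = 5.67×10⁻⁸ × 9.405×10⁹ / 1.426.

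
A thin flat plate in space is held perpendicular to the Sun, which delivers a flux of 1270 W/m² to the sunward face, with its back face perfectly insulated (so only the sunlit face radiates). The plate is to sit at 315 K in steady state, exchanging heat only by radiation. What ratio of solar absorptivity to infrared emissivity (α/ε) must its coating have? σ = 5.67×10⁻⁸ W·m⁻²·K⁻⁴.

Balance: αS·A = εσ·1A·T⁴ ⇒ α/ε = σT⁴/S.
α/ε = 5.67×10⁻⁸·(315)⁴/1270 = 5.67×10⁻⁸·9.846×10⁹/1270.

α/ε ≈ 0.440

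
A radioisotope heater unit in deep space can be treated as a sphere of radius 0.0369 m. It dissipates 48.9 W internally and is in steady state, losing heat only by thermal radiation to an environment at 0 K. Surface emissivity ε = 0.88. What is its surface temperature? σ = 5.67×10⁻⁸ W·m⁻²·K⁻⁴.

Steady state: internal power = radiated power, P = εσA T⁴.
Radiating area A = 4πr² = 0.01711 m².
T⁴ = P/(εσA) = 48.9/(0.88·5.67×10⁻⁸·0.01711) = 5.728×10¹⁰ K⁴.
T = (5.728×10¹⁰)^(1/4).

T ≈ 489 K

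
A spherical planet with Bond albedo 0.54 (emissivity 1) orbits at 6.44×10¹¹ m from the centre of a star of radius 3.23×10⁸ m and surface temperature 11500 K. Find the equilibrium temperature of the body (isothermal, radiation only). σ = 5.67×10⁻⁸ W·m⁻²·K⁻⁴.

T ≈ 150 K

The star's surface emits σT_*⁴; at distance d the flux is S = σT_*⁴(R_*/d)².
S = 5.67×10⁻⁸·(11500)⁴·(3.23×10⁸/6.44×10¹¹)² = 249.5 W/m².
For an isothermal sphere T⁴ = (1−a)S/(4σ) = 5.060×10⁸ K⁴.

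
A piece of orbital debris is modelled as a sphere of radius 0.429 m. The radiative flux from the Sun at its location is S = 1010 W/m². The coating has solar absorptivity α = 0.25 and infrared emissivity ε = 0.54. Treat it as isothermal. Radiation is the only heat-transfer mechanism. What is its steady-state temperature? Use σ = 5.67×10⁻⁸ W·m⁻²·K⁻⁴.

At equilibrium, absorbed power = emitted power.
Absorbing cross-section = πr² = 0.5782 m²; emitting surface = 4πr² = 2.313 m² (ratio 4).
αS·A_cross = εσ·A_surf·T⁴  ⇒  T⁴ = αS/(ε·4σ).
T⁴ = 0.250·1010/(0.54·4·5.67×10⁻⁸) = 2.062×10⁹ K⁴.
T = (2.062×10⁹)^(1/4).

T ≈ 213 K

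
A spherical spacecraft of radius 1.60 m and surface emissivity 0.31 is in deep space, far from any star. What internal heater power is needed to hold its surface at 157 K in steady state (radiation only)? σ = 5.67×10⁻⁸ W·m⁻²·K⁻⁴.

P = εσ·4πr²·T⁴.
4πr² = 32.17 m²; T⁴ = 6.076×10⁸ K⁴.
P = 0.31·5.67×10⁻⁸·32.17·6.076×10⁸.

P ≈ 344 W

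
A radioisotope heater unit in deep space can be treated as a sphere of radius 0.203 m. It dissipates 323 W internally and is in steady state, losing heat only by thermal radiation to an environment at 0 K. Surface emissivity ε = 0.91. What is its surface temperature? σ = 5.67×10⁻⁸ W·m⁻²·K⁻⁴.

T ≈ 332 K

Steady state: internal power = radiated power, P = εσA T⁴.
Radiating area A = 4πr² = 0.5178 m².
T⁴ = P/(εσA) = 323/(0.91·5.67×10⁻⁸·0.5178) = 1.209×10¹⁰ K⁴.
T = (1.209×10¹⁰)^(1/4).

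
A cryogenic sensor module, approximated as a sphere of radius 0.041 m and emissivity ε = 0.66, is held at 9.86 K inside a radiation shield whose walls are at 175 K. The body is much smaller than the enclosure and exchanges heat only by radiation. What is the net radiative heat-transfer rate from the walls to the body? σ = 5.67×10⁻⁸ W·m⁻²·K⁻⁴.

P_net ≈ 0.741 W

For a small grey body in a large enclosure: P_net = εσA(T_body⁴ − T_wall⁴).
A = 4πr² = 0.02112 m²; T_body⁴ − T_wall⁴ = 9452 − 9.379×10⁸ = -9.379×10⁸ K⁴.
|P_net| = 0.66·5.67×10⁻⁸·0.02112·9.379×10⁸.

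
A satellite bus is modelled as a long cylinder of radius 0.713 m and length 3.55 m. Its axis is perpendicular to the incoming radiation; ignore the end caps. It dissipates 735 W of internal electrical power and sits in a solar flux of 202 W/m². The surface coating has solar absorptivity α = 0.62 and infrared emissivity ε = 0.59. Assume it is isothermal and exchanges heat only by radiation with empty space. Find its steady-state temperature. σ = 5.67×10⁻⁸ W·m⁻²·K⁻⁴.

At steady state, absorbed solar power + internal power = radiated power.
Absorbed: α·S·A_cross = 0.62·202·5.062 = 634.0 W (cross-section 2rL).
Total input = 634.0 + 735 = 1369 W.
Radiated: εσ·A_surf·T⁴ with A_surf = 2πrL = 15.90 m².
T⁴ = 1369/(0.59·5.67×10⁻⁸·15.90) = 2.573×10⁹ K⁴.

T ≈ 225 K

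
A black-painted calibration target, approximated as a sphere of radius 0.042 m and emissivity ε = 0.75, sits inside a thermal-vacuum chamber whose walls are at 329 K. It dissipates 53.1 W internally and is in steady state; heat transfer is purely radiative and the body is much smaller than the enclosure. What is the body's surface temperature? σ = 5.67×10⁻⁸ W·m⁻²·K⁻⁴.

T ≈ 511 K

For a small grey body in a large enclosure, net radiated power = εσA(T⁴ − T_w⁴).
Steady state: P = εσA(T⁴ − T_w⁴) with A = 4πr² = 0.02217 m².
T⁴ = P/(εσA) + T_w⁴ = 53.1/(0.75·5.67×10⁻⁸·0.02217) + (329)⁴
    = 5.633×10¹⁰ + 1.172×10¹⁰ = 6.805×10¹⁰ K⁴.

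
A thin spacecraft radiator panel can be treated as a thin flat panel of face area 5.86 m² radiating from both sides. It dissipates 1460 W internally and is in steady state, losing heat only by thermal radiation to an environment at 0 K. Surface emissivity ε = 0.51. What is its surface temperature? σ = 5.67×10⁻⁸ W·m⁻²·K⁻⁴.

T ≈ 256 K

Steady state: internal power = radiated power, P = εσA T⁴.
Radiating area A = 2·5.86 = 11.72 m².
T⁴ = P/(εσA) = 1460/(0.51·5.67×10⁻⁸·11.72) = 4.308×10⁹ K⁴.
T = (4.308×10⁹)^(1/4).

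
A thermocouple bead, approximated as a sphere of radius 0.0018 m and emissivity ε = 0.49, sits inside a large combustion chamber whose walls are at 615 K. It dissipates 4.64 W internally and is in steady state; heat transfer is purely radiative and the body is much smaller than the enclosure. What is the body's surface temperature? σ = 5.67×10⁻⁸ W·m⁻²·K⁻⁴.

T ≈ 1440 K

For a small grey body in a large enclosure, net radiated power = εσA(T⁴ − T_w⁴).
Steady state: P = εσA(T⁴ − T_w⁴) with A = 4πr² = 4.072×10⁻⁵ m².
T⁴ = P/(εσA) + T_w⁴ = 4.64/(0.49·5.67×10⁻⁸·4.072×10⁻⁵) + (615)⁴
    = 4.102×10¹² + 1.431×10¹¹ = 4.245×10¹² K⁴.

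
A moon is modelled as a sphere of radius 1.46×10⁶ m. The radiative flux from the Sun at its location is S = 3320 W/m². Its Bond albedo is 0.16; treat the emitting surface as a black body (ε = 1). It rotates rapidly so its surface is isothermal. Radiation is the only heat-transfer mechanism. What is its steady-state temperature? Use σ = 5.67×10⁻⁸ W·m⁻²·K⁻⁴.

At equilibrium, absorbed power = emitted power.
Absorbing cross-section = πr² = 6.697×10¹² m²; emitting surface = 4πr² = 2.679×10¹³ m² (ratio 4).
(1−a)S·A_cross = εσ·A_surf·T⁴  ⇒  T⁴ = (1−a)S/(4σ).
T⁴ = 0.840·3320/(4·5.67×10⁻⁸) = 1.230×10¹⁰ K⁴.
T = (1.230×10¹⁰)^(1/4).

T ≈ 333 K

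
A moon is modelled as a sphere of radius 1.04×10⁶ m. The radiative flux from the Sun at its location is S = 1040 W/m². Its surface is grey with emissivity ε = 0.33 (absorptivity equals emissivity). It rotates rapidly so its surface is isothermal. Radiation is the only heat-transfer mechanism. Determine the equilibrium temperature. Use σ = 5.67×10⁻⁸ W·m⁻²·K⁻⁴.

T ≈ 260 K

At equilibrium, absorbed power = emitted power.
Absorbing cross-section = πr² = 3.398×10¹² m²; emitting surface = 4πr² = 1.359×10¹³ m² (ratio 4).
εS·A_cross = εσ·A_surf·T⁴  ⇒  T⁴ = S/(4σ)   (ε cancels).
T⁴ = 1040/(4·5.67×10⁻⁸) = 4.586×10⁹ K⁴.
T = (4.586×10⁹)^(1/4).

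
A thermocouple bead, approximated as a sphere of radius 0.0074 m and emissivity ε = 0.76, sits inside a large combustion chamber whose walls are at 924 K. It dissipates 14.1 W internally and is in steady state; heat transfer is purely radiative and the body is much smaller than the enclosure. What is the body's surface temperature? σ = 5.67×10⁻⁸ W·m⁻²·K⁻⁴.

T ≈ 1050 K

For a small grey body in a large enclosure, net radiated power = εσA(T⁴ − T_w⁴).
Steady state: P = εσA(T⁴ − T_w⁴) with A = 4πr² = 6.881×10⁻⁴ m².
T⁴ = P/(εσA) + T_w⁴ = 14.1/(0.76·5.67×10⁻⁸·6.881×10⁻⁴) + (924)⁴
    = 4.755×10¹¹ + 7.289×10¹¹ = 1.204×10¹² K⁴.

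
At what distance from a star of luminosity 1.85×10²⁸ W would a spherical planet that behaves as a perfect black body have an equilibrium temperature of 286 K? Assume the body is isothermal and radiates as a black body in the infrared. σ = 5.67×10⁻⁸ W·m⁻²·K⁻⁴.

d ≈ 9.85×10¹¹ m

For an isothermal black-emitting sphere, (1−a)S·πr² = σ·4πr²·T⁴ ⇒ S = 4σT⁴/(1−a).
S = 4·5.67×10⁻⁸·(286)⁴/1.00 = 1517 W/m².
Flux falls as S = L/(4πd²), so d = √(L/(4πS)) = √(1.85×10²⁸/(4π·1517)).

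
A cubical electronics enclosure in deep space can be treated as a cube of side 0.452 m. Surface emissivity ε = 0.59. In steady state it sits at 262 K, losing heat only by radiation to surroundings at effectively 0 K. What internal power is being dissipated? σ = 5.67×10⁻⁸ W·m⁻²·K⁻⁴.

P ≈ 193 W

Steady state: P = εσA T⁴.
A = 6L² = 1.226 m²; T⁴ = (262)⁴ = 4.712×10⁹ K⁴.
P = 0.59 × 5.67×10⁻⁸ × 1.226 × 4.712×10⁹.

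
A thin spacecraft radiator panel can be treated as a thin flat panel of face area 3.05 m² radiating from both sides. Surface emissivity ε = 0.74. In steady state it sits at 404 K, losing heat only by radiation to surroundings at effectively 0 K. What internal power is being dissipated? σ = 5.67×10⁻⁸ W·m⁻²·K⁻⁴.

P ≈ 6820 W

Steady state: P = εσA T⁴.
A = 2·3.05 = 6.100 m²; T⁴ = (404)⁴ = 2.664×10¹⁰ K⁴.
P = 0.74 × 5.67×10⁻⁸ × 6.100 × 2.664×10¹⁰.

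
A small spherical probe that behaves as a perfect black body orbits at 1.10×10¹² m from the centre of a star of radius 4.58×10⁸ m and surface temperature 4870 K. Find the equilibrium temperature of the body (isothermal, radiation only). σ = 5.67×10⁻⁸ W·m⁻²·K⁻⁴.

The star's surface emits σT_*⁴; at distance d the flux is S = σT_*⁴(R_*/d)².
S = 5.67×10⁻⁸·(4870)⁴·(4.58×10⁸/1.10×10¹²)² = 5.529 W/m².
For an isothermal sphere T⁴ = (1−a)S/(4σ) = 2.438×10⁷ K⁴.

T ≈ 70.3 K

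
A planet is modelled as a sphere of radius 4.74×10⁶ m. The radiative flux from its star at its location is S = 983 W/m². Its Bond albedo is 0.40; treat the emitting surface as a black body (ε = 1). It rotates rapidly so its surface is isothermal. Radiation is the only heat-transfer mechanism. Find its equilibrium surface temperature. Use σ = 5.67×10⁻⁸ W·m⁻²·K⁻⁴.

T ≈ 226 K

At equilibrium, absorbed power = emitted power.
Absorbing cross-section = πr² = 7.058×10¹³ m²; emitting surface = 4πr² = 2.823×10¹⁴ m² (ratio 4).
(1−a)S·A_cross = εσ·A_surf·T⁴  ⇒  T⁴ = (1−a)S/(4σ).
T⁴ = 0.600·983/(4·5.67×10⁻⁸) = 2.601×10⁹ K⁴.
T = (2.601×10⁹)^(1/4).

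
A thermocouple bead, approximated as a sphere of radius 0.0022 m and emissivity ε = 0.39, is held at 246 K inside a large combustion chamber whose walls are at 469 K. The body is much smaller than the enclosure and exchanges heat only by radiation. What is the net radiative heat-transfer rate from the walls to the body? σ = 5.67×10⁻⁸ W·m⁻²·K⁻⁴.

P_net ≈ 0.0601 W

For a small grey body in a large enclosure: P_net = εσA(T_body⁴ − T_wall⁴).
A = 4πr² = 6.082×10⁻⁵ m²; T_body⁴ − T_wall⁴ = 3.662×10⁹ − 4.838×10¹⁰ = -4.472×10¹⁰ K⁴.
|P_net| = 0.39·5.67×10⁻⁸·6.082×10⁻⁵·4.472×10¹⁰.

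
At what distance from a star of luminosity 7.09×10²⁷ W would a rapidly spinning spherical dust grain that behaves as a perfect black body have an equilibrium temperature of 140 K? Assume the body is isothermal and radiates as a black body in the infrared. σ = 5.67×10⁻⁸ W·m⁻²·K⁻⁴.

For an isothermal black-emitting sphere, (1−a)S·πr² = σ·4πr²·T⁴ ⇒ S = 4σT⁴/(1−a).
S = 4·5.67×10⁻⁸·(140)⁴/1.00 = 87.13 W/m².
Flux falls as S = L/(4πd²), so d = √(L/(4πS)) = √(7.09×10²⁷/(4π·87.13)).

d ≈ 2.54×10¹² m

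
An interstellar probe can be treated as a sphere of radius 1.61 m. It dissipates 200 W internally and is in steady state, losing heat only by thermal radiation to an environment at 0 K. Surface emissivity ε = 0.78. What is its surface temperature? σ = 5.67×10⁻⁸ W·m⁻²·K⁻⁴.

T ≈ 109 K

Steady state: internal power = radiated power, P = εσA T⁴.
Radiating area A = 4πr² = 32.57 m².
T⁴ = P/(εσA) = 200/(0.78·5.67×10⁻⁸·32.57) = 1.388×10⁸ K⁴.
T = (1.388×10⁸)^(1/4).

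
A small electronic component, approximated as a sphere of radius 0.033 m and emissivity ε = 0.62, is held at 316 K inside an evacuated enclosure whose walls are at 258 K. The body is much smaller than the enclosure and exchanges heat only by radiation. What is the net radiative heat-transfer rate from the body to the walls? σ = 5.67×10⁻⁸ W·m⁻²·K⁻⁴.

P_net ≈ 2.67 W

For a small grey body in a large enclosure: P_net = εσA(T_body⁴ − T_wall⁴).
A = 4πr² = 0.01368 m²; T_body⁴ − T_wall⁴ = 9.971×10⁹ − 4.431×10⁹ = 5.540×10⁹ K⁴.
|P_net| = 0.62·5.67×10⁻⁸·0.01368·5.540×10⁹.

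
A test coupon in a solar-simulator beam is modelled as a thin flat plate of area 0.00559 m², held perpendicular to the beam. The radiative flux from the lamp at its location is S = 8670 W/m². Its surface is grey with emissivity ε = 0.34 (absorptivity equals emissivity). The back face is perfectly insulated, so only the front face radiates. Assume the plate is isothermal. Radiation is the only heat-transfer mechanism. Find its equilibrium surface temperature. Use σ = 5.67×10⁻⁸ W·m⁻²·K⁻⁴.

T ≈ 625 K

At equilibrium, absorbed power = emitted power.
Absorbing cross-section = A = 0.005590 m²; emitting surface = A = 0.005590 m² (ratio 1).
εS·A_cross = εσ·A_surf·T⁴  ⇒  T⁴ = S/(1σ)   (ε cancels).
T⁴ = 8670/(1·5.67×10⁻⁸) = 1.529×10¹¹ K⁴.
T = (1.529×10¹¹)^(1/4).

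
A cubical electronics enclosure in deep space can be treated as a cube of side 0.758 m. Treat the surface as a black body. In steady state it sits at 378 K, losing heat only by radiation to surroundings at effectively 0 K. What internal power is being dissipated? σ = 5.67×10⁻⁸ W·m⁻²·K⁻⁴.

Steady state: P = εσA T⁴.
A = 6L² = 3.447 m²; T⁴ = (378)⁴ = 2.042×10¹⁰ K⁴.
P = 1.0 × 5.67×10⁻⁸ × 3.447 × 2.042×10¹⁰.

P ≈ 3990 W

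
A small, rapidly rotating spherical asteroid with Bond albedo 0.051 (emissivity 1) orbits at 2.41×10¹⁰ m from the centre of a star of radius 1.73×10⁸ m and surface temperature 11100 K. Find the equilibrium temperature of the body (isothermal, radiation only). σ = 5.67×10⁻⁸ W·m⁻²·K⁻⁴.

The star's surface emits σT_*⁴; at distance d the flux is S = σT_*⁴(R_*/d)².
S = 5.67×10⁻⁸·(11100)⁴·(1.73×10⁸/2.41×10¹⁰)² = 44350 W/m².
For an isothermal sphere T⁴ = (1−a)S/(4σ) = 1.856×10¹¹ K⁴.

T ≈ 656 K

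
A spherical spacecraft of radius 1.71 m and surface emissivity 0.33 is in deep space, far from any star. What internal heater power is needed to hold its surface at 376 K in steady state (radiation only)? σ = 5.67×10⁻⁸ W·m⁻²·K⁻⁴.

P ≈ 13700 W

P = εσ·4πr²·T⁴.
4πr² = 36.75 m²; T⁴ = 1.999×10¹⁰ K⁴.
P = 0.33·5.67×10⁻⁸·36.75·1.999×10¹⁰.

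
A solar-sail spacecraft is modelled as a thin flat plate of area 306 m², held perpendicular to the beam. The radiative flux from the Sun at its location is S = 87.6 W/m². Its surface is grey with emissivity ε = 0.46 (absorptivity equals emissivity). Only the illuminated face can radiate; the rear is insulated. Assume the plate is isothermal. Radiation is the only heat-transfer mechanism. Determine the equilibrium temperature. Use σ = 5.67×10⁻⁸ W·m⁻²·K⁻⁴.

T ≈ 198 K

At equilibrium, absorbed power = emitted power.
Absorbing cross-section = A = 306.0 m²; emitting surface = A = 306.0 m² (ratio 1).
εS·A_cross = εσ·A_surf·T⁴  ⇒  T⁴ = S/(1σ)   (ε cancels).
T⁴ = 87.6/(1·5.67×10⁻⁸) = 1.545×10⁹ K⁴.
T = (1.545×10⁹)^(1/4).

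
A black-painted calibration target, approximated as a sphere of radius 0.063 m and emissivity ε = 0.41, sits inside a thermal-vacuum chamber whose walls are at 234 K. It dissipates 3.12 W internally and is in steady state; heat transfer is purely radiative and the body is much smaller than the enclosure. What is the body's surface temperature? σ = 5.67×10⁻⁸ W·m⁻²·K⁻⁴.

For a small grey body in a large enclosure, net radiated power = εσA(T⁴ − T_w⁴).
Steady state: P = εσA(T⁴ − T_w⁴) with A = 4πr² = 0.04988 m².
T⁴ = P/(εσA) + T_w⁴ = 3.12/(0.41·5.67×10⁻⁸·0.04988) + (234)⁴
    = 2.691×10⁹ + 2.998×10⁹ = 5.689×10⁹ K⁴.

T ≈ 275 K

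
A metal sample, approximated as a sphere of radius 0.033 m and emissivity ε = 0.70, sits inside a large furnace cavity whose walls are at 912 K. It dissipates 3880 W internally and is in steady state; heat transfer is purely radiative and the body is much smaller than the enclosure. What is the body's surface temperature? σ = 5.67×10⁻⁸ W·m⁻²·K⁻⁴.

T ≈ 1670 K

For a small grey body in a large enclosure, net radiated power = εσA(T⁴ − T_w⁴).
Steady state: P = εσA(T⁴ − T_w⁴) with A = 4πr² = 0.01368 m².
T⁴ = P/(εσA) + T_w⁴ = 3880/(0.70·5.67×10⁻⁸·0.01368) + (912)⁴
    = 7.144×10¹² + 6.918×10¹¹ = 7.835×10¹² K⁴.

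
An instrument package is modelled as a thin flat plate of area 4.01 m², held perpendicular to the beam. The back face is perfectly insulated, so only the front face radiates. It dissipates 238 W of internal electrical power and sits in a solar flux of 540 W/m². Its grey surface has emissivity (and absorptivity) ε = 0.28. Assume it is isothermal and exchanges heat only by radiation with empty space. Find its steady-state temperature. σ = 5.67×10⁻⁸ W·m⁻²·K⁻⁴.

At steady state, absorbed solar power + internal power = radiated power.
Absorbed: α·S·A_cross = 0.28·540·4.010 = 606.3 W (cross-section A).
Total input = 606.3 + 238 = 844.3 W.
Radiated: εσ·A_surf·T⁴ with A_surf = A = 4.010 m².
T⁴ = 844.3/(0.28·5.67×10⁻⁸·4.010) = 1.326×10¹⁰ K⁴.

T ≈ 339 K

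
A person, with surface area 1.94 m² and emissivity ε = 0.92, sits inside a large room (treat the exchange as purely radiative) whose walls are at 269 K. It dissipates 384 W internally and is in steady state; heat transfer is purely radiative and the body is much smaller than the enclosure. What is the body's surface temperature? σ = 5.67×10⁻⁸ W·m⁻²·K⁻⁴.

T ≈ 308 K

For a small grey body in a large enclosure, net radiated power = εσA(T⁴ − T_w⁴).
Steady state: P = εσA(T⁴ − T_w⁴) with A = 1.94 m².
T⁴ = P/(εσA) + T_w⁴ = 384/(0.92·5.67×10⁻⁸·1.940) + (269)⁴
    = 3.795×10⁹ + 5.236×10⁹ = 9.031×10⁹ K⁴.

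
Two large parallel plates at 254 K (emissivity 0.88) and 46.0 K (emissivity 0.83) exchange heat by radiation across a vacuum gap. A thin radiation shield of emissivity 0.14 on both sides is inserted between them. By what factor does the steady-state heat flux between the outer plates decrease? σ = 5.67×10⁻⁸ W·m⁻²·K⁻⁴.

factor ≈ 10.9

Without shield: q₀ = σΔ(T⁴)/(1/ε₁+1/ε₂−1) with denominator 1.341.
With shield the two gaps are in series; the resistances add: (1/ε₁+1/ε_s−1)+(1/ε_s+1/ε₂−1) = 7.279+7.348 = 14.63.
Heat-flux ratio q₀/q = 14.63/1.341.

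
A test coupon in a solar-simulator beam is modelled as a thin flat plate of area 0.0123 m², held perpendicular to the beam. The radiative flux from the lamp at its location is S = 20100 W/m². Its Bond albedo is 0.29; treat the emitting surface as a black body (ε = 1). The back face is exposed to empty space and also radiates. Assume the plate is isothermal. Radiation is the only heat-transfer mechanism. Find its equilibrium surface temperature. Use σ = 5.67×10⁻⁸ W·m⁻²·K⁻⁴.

T ≈ 596 K

At equilibrium, absorbed power = emitted power.
Absorbing cross-section = A = 0.01230 m²; emitting surface = 2A = 0.02460 m² (ratio 2).
(1−a)S·A_cross = εσ·A_surf·T⁴  ⇒  T⁴ = (1−a)S/(2σ).
T⁴ = 0.710·20100/(2·5.67×10⁻⁸) = 1.258×10¹¹ K⁴.
T = (1.258×10¹¹)^(1/4).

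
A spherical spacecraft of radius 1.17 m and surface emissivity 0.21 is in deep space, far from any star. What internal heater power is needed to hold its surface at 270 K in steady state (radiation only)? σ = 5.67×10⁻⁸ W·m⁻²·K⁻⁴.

P = εσ·4πr²·T⁴.
4πr² = 17.20 m²; T⁴ = 5.314×10⁹ K⁴.
P = 0.21·5.67×10⁻⁸·17.20·5.314×10⁹.

P ≈ 1090 W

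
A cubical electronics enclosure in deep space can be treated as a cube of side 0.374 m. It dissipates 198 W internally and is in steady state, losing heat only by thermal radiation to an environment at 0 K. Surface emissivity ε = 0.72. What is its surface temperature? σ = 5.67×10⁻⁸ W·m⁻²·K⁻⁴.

Steady state: internal power = radiated power, P = εσA T⁴.
Radiating area A = 6L² = 0.8393 m².
T⁴ = P/(εσA) = 198/(0.72·5.67×10⁻⁸·0.8393) = 5.779×10⁹ K⁴.
T = (5.779×10⁹)^(1/4).

T ≈ 276 K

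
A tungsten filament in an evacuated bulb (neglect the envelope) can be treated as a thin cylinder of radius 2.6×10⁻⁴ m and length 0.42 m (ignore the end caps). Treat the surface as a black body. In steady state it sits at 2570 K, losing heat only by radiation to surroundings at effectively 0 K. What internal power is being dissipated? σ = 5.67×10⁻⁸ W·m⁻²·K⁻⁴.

P ≈ 1700 W

Steady state: P = εσA T⁴.
A = 2πrL = 6.861×10⁻⁴ m²; T⁴ = (2570)⁴ = 4.362×10¹³ K⁴.
P = 1.0 × 5.67×10⁻⁸ × 6.861×10⁻⁴ × 4.362×10¹³.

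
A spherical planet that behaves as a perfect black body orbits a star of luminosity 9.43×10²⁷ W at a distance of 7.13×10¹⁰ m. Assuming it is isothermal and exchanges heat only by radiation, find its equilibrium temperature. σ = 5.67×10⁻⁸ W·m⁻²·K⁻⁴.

First find the stellar flux at distance d: S = L/(4πd²) = 9.43×10²⁷/(4π·(7.13×10¹⁰)²) = 1.476×10⁵ W/m².
For an isothermal sphere, absorbed (1−a)S·πr² = emitted σ·4πr²·T⁴, so T⁴ = (1−a)S/(4σ).
T⁴ = 1.00·1.476×10⁵/(4·5.67×10⁻⁸) = 6.508×10¹¹ K⁴.

T ≈ 898 K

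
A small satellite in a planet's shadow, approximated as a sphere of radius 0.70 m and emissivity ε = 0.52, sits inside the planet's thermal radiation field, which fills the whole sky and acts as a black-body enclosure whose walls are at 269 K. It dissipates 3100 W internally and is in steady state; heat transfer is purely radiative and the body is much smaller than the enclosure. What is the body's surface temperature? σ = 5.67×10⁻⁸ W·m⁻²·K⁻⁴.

T ≈ 386 K

For a small grey body in a large enclosure, net radiated power = εσA(T⁴ − T_w⁴).
Steady state: P = εσA(T⁴ − T_w⁴) with A = 4πr² = 6.158 m².
T⁴ = P/(εσA) + T_w⁴ = 3100/(0.52·5.67×10⁻⁸·6.158) + (269)⁴
    = 1.708×10¹⁰ + 5.236×10⁹ = 2.231×10¹⁰ K⁴.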